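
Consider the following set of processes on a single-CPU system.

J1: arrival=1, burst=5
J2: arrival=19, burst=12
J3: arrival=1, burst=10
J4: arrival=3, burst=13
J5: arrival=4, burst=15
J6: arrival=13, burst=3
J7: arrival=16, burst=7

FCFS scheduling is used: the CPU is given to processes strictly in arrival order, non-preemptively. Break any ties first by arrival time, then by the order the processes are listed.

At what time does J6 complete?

47

Timeline: | idle 0-1 | J1 1-6 | J3 6-16 | J4 16-29 | J5 29-44 | J6 44-47 | J7 47-54 | J2 54-66 |
Completion: J1=6  J2=66  J3=16  J4=29  J5=44  J6=47  J7=54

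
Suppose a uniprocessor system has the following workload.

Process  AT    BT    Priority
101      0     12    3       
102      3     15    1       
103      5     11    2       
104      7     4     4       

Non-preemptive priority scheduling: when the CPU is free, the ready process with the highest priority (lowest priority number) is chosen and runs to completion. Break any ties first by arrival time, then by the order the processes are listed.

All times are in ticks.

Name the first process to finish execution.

101

Schedule: | 101 0-12 | 102 12-27 | 103 27-38 | 104 38-42 |
Completion: 101=12  102=27  103=38  104=42
Finish order: 101 → 102 → 103 → 104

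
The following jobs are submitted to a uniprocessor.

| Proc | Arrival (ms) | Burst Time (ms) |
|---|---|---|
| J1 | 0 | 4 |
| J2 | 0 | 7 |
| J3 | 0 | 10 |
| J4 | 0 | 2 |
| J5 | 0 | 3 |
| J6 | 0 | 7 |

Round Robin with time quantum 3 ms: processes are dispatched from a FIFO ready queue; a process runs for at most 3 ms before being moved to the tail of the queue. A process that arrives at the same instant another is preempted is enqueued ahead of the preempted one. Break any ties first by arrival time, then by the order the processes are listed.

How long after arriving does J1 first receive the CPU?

Gantt: | J1 0-3 | J2 3-6 | J3 6-9 | J4 9-11 | J5 11-14 | J6 14-17 | J1 17-18 | J2 18-21 | J3 21-24 | J6 24-27 | J2 27-28 | J3 28-31 | J6 31-32 | J3 32-33 |
Completion: J1=18  J2=28  J3=33  J4=11  J5=14  J6=32
Turnaround (C−A): J1=18  J2=28  J3=33  J4=11  J5=14  J6=32
Response(J1) = first start − arrival = 0 − 0 = 0

0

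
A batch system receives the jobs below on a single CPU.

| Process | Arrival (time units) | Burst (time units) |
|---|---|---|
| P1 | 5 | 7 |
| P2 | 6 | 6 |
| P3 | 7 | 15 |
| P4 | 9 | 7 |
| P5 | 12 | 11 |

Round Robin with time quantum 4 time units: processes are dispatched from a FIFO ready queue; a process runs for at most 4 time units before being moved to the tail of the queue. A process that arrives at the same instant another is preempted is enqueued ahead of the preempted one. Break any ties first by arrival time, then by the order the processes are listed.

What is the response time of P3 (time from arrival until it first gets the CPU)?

6

Gantt: | idle 0-5 | P1 5-9 | P2 9-13 | P3 13-17 | P4 17-21 | P1 21-24 | P5 24-28 | P2 28-30 | P3 30-34 | P4 34-37 | P5 37-41 | P3 41-45 | P5 45-48 | P3 48-51 |
Completion: P1=24  P2=30  P3=51  P4=37  P5=48
Response(P3) = first start − arrival = 13 − 7 = 6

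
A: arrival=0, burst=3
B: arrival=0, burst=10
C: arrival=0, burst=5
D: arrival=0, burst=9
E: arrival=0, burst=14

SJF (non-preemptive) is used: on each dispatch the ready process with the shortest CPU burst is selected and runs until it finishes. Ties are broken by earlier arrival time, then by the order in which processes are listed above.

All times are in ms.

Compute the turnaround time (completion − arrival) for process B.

Schedule: | A 0-3 | C 3-8 | D 8-17 | B 17-27 | E 27-41 |
Completion: A=3  B=27  C=8  D=17  E=41
Turnaround (C−A): A=3  B=27  C=8  D=17  E=41
Turnaround(B) = completion − arrival = 27 − 0 = 27

27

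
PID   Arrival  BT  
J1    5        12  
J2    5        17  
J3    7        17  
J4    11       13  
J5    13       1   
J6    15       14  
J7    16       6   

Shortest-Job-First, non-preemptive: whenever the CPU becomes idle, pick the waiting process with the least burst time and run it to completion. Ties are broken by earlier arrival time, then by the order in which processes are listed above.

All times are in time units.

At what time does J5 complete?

Schedule: | idle 0-5 | J1 5-17 | J5 17-18 | J7 18-24 | J4 24-37 | J6 37-51 | J2 51-68 | J3 68-85 |
Completion: J1=17  J2=68  J3=85  J4=37  J5=18  J6=51  J7=24

18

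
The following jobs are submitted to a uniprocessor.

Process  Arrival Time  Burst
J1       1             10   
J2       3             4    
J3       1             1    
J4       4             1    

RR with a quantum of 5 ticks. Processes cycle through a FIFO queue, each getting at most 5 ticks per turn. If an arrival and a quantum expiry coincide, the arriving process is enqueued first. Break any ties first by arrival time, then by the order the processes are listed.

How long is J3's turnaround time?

Timeline: | idle 0-1 | J1 1-6 | J3 6-7 | J2 7-11 | J4 11-12 | J1 12-17 |
Completion: J1=17  J2=11  J3=7  J4=12
Turnaround(J3) = completion − arrival = 7 − 1 = 6

6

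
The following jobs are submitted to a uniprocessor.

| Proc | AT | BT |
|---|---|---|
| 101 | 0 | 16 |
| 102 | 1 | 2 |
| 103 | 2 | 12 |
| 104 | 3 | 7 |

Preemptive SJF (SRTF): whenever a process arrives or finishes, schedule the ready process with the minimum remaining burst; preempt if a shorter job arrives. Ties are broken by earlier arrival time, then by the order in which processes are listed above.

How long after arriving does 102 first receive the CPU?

Timeline: | 101 0-1 | 102 1-3 | 104 3-10 | 103 10-22 | 101 22-37 |
Completion: 101=37  102=3  103=22  104=10
Response(102) = first start − arrival = 1 − 1 = 0

0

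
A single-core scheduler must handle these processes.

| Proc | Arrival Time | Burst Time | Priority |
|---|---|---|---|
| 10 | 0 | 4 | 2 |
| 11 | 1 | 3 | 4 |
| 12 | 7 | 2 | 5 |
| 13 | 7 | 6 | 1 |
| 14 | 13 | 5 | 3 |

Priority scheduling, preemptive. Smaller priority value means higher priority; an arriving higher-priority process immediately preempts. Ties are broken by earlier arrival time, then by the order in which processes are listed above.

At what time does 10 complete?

4

Timeline: | 10 0-4 | 11 4-7 | 13 7-13 | 14 13-18 | 12 18-20 |
Completion: 10=4  11=7  12=20  13=13  14=18
Turnaround (C−A): 10=4  11=6  12=13  13=6  14=5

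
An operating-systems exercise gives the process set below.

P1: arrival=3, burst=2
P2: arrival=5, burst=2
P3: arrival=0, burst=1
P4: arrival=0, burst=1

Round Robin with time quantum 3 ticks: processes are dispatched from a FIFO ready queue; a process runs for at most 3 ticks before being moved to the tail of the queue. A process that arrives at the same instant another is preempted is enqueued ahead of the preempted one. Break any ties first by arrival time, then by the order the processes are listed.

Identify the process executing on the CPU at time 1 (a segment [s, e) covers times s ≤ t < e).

Timeline: | P3 0-1 | P4 1-2 | idle 2-3 | P1 3-5 | P2 5-7 |
Completion: P1=5  P2=7  P3=1  P4=2
Turnaround (C−A): P1=2  P2=2  P3=1  P4=2

P4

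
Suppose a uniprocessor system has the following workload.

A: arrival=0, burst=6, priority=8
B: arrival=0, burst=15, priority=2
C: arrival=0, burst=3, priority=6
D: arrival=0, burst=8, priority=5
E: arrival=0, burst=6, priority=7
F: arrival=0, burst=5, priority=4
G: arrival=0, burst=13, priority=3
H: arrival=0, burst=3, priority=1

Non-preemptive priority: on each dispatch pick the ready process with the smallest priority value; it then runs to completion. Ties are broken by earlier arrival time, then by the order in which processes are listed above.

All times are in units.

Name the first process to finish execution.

Timeline: | H 0-3 | B 3-18 | G 18-31 | F 31-36 | D 36-44 | C 44-47 | E 47-53 | A 53-59 |
Completion: A=59  B=18  C=47  D=44  E=53  F=36  G=31  H=3
Turnaround (C−A): A=59  B=18  C=47  D=44  E=53  F=36  G=31  H=3
Finish order: H → B → G → F → D → C → E → A

H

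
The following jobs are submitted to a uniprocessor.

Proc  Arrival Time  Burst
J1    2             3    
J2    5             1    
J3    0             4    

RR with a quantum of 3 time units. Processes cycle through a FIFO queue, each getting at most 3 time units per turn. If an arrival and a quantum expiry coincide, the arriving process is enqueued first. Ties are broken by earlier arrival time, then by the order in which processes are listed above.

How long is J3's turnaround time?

7

Gantt: | J3 0-3 | J1 3-6 | J3 6-7 | J2 7-8 |
Completion: J1=6  J2=8  J3=7
Turnaround(J3) = completion − arrival = 7 − 0 = 7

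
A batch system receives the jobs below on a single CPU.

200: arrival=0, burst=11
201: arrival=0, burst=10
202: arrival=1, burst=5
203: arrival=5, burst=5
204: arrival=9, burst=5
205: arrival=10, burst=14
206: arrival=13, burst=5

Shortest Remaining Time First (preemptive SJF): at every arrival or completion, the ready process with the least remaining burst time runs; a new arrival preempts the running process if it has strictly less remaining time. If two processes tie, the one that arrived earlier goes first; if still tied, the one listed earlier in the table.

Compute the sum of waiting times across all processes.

87

Gantt: | 201 0-1 | 202 1-6 | 203 6-11 | 204 11-16 | 206 16-21 | 201 21-30 | 200 30-41 | 205 41-55 |
Completion: 200=41  201=30  202=6  203=11  204=16  205=55  206=21
Waiting = turnaround − burst: 200=30, 201=20, 202=0, 203=1, 204=2, 205=31, 206=3
Total waiting = 30 + 20 + 0 + 1 + 2 + 31 + 3 = 87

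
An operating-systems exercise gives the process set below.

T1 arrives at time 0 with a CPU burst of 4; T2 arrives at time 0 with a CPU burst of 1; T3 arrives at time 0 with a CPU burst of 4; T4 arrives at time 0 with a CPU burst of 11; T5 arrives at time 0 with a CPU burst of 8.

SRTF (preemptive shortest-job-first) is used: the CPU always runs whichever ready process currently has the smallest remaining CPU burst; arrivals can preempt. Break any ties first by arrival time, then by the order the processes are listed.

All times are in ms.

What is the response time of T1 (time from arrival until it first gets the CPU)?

1

Schedule: | T2 0-1 | T1 1-5 | T3 5-9 | T5 9-17 | T4 17-28 |
Completion: T1=5  T2=1  T3=9  T4=28  T5=17
Turnaround (C−A): T1=5  T2=1  T3=9  T4=28  T5=17
Response(T1) = first start − arrival = 1 − 0 = 1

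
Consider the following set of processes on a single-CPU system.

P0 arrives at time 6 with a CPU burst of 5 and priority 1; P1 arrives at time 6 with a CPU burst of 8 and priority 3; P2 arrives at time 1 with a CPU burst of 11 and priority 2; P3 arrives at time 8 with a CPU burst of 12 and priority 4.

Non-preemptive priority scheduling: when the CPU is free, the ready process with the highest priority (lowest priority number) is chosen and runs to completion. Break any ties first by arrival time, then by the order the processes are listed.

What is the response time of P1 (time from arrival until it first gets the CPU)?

11

Timeline: | idle 0-1 | P2 1-12 | P0 12-17 | P1 17-25 | P3 25-37 |
Completion: P0=17  P1=25  P2=12  P3=37
Turnaround (C−A): P0=11  P1=19  P2=11  P3=29
Response(P1) = first start − arrival = 17 − 6 = 11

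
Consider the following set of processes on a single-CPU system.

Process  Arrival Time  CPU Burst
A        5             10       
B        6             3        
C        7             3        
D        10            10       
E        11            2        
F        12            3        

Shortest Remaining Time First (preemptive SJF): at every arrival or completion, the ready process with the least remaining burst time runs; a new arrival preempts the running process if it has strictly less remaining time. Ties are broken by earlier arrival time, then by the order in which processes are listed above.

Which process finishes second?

Schedule: | idle 0-5 | A 5-6 | B 6-9 | C 9-12 | E 12-14 | F 14-17 | A 17-26 | D 26-36 |
Completion: A=26  B=9  C=12  D=36  E=14  F=17
Turnaround (C−A): A=21  B=3  C=5  D=26  E=3  F=5
Finish order: B → C → E → F → A → D

C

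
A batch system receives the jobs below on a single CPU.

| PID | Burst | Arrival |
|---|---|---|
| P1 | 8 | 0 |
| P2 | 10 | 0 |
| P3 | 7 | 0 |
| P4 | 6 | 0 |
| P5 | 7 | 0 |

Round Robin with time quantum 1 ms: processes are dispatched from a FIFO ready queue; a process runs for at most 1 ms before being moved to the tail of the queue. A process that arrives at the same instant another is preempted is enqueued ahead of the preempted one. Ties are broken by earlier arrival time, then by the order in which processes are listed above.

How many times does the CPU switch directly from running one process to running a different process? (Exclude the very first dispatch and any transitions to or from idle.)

35

Timeline: | P1 0-1 | P2 1-2 | P3 2-3 | P4 3-4 | P5 4-5 | P1 5-6 | P2 6-7 | P3 7-8 | P4 8-9 | P5 9-10 | P1 10-11 | P2 11-12 | P3 12-13 | P4 13-14 | P5 14-15 | P1 15-16 | P2 16-17 | P3 17-18 | P4 18-19 | P5 19-20 | P1 20-21 | P2 21-22 | P3 22-23 | P4 23-24 | P5 24-25 | P1 25-26 | P2 26-27 | P3 27-28 | P4 28-29 | P5 29-30 | P1 30-31 | P2 31-32 | P3 32-33 | P5 33-34 | P1 34-35 | P2 35-38 |
Completion: P1=35  P2=38  P3=33  P4=29  P5=34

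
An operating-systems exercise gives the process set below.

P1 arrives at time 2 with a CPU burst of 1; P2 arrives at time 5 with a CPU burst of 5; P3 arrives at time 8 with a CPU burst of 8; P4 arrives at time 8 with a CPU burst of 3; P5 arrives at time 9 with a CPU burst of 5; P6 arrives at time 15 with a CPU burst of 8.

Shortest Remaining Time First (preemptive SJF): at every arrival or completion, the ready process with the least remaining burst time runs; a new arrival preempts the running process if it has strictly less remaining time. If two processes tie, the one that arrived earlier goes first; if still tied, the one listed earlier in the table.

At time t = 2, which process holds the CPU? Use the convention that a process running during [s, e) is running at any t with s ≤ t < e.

Gantt: | idle 0-2 | P1 2-3 | idle 3-5 | P2 5-10 | P4 10-13 | P5 13-18 | P3 18-26 | P6 26-34 |
Completion: P1=3  P2=10  P3=26  P4=13  P5=18  P6=34
Turnaround (C−A): P1=1  P2=5  P3=18  P4=5  P5=9  P6=19

P1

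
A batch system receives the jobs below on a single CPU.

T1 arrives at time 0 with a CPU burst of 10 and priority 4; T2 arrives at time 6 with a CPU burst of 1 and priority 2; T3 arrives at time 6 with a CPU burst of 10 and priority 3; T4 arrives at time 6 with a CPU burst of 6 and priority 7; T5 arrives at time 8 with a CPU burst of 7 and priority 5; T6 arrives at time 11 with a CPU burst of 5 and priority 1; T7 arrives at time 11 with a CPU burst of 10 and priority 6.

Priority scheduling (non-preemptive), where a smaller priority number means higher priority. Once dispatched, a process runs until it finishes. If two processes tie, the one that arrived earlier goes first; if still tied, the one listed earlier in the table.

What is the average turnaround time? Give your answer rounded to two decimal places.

20.00

Timeline: | T1 0-10 | T2 10-11 | T6 11-16 | T3 16-26 | T5 26-33 | T7 33-43 | T4 43-49 |
Completion: T1=10  T2=11  T3=26  T4=49  T5=33  T6=16  T7=43
Turnaround times: T1=10, T2=5, T3=20, T4=43, T5=25, T6=5, T7=32
Average turnaround = (10+5+20+43+25+5+32) / 7 = 140/7 = 20.00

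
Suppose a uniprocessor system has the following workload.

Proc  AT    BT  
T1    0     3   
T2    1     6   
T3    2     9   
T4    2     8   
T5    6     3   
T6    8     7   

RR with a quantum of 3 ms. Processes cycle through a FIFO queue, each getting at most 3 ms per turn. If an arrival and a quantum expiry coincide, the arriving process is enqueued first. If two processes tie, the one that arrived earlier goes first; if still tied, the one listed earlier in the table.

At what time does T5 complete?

15

Timeline: | T1 0-3 | T2 3-6 | T3 6-9 | T4 9-12 | T5 12-15 | T2 15-18 | T6 18-21 | T3 21-24 | T4 24-27 | T6 27-30 | T3 30-33 | T4 33-35 | T6 35-36 |
Completion: T1=3  T2=18  T3=33  T4=35  T5=15  T6=36
Turnaround (C−A): T1=3  T2=17  T3=31  T4=33  T5=9  T6=28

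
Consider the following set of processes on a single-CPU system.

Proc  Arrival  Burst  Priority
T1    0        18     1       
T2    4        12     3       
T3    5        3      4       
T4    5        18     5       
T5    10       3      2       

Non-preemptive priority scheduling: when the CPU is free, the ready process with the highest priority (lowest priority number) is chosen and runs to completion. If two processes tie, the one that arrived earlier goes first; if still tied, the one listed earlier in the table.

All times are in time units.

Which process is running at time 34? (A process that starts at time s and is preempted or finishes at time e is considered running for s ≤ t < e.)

T3

Schedule: | T1 0-18 | T5 18-21 | T2 21-33 | T3 33-36 | T4 36-54 |
Completion: T1=18  T2=33  T3=36  T4=54  T5=21
Turnaround (C−A): T1=18  T2=29  T3=31  T4=49  T5=11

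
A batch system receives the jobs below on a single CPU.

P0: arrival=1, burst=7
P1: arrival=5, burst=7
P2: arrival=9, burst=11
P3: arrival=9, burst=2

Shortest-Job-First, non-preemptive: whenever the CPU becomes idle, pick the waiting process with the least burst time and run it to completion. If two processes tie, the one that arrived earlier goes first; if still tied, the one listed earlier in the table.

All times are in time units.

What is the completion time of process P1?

15

Timeline: | idle 0-1 | P0 1-8 | P1 8-15 | P3 15-17 | P2 17-28 |
Completion: P0=8  P1=15  P2=28  P3=17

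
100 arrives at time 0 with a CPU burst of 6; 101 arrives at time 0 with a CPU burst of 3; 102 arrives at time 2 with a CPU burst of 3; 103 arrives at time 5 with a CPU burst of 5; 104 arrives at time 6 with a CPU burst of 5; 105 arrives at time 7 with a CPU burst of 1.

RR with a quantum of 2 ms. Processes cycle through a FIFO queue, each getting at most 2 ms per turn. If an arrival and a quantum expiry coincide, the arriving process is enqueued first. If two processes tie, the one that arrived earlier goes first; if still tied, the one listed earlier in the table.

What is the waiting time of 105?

7

Schedule: | 100 0-2 | 101 2-4 | 102 4-6 | 100 6-8 | 101 8-9 | 103 9-11 | 104 11-13 | 102 13-14 | 105 14-15 | 100 15-17 | 103 17-19 | 104 19-21 | 103 21-22 | 104 22-23 |
Completion: 100=17  101=9  102=14  103=22  104=23  105=15
Turnaround (C−A): 100=17  101=9  102=12  103=17  104=17  105=8
Waiting(105) = turnaround − burst = 8 − 1 = 7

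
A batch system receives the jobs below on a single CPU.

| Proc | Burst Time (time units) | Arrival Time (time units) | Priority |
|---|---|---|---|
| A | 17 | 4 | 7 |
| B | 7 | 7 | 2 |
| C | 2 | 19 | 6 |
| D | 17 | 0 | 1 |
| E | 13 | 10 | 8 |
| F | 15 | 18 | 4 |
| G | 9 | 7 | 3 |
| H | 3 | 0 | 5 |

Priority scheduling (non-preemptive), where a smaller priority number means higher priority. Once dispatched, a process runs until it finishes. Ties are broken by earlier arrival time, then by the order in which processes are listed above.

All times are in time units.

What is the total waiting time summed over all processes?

231

Timeline: | D 0-17 | B 17-24 | G 24-33 | F 33-48 | H 48-51 | C 51-53 | A 53-70 | E 70-83 |
Completion: A=70  B=24  C=53  D=17  E=83  F=48  G=33  H=51
Turnaround (C−A): A=66  B=17  C=34  D=17  E=73  F=30  G=26  H=51
Waiting = turnaround − burst: A=49, B=10, C=32, D=0, E=60, F=15, G=17, H=48
Total waiting = 49 + 10 + 32 + 0 + 60 + 15 + 17 + 48 = 231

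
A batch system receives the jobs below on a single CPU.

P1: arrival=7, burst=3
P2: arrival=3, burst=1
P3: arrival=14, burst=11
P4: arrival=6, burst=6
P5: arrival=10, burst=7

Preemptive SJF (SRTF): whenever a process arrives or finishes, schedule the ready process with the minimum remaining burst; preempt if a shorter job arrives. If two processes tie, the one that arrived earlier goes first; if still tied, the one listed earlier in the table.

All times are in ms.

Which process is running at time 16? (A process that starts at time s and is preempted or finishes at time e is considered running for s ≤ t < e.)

P5

Gantt: | idle 0-3 | P2 3-4 | idle 4-6 | P4 6-7 | P1 7-10 | P4 10-15 | P5 15-22 | P3 22-33 |
Completion: P1=10  P2=4  P3=33  P4=15  P5=22
Turnaround (C−A): P1=3  P2=1  P3=19  P4=9  P5=12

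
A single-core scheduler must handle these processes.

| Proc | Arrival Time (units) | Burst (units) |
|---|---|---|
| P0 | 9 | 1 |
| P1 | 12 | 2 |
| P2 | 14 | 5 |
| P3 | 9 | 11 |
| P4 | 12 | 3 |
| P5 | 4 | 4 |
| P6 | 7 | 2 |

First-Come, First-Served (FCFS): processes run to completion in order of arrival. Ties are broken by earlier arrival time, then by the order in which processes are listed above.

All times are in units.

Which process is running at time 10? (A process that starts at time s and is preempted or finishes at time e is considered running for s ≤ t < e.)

Timeline: | idle 0-4 | P5 4-8 | P6 8-10 | P0 10-11 | P3 11-22 | P1 22-24 | P4 24-27 | P2 27-32 |
Completion: P0=11  P1=24  P2=32  P3=22  P4=27  P5=8  P6=10
Turnaround (C−A): P0=2  P1=12  P2=18  P3=13  P4=15  P5=4  P6=3

P0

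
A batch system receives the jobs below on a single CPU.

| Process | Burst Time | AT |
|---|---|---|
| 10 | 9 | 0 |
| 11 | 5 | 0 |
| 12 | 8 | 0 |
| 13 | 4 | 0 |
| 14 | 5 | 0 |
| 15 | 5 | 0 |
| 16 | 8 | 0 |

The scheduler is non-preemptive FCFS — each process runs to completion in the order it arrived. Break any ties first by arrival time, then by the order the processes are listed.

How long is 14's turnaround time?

31

Gantt: | 10 0-9 | 11 9-14 | 12 14-22 | 13 22-26 | 14 26-31 | 15 31-36 | 16 36-44 |
Completion: 10=9  11=14  12=22  13=26  14=31  15=36  16=44
Turnaround(14) = completion − arrival = 31 − 0 = 31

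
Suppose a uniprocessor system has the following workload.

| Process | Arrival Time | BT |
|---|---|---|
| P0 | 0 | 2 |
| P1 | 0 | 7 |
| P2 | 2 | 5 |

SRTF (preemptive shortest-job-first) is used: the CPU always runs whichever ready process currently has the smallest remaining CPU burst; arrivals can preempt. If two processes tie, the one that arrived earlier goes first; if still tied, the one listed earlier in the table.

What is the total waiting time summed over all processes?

7

Timeline: | P0 0-2 | P2 2-7 | P1 7-14 |
Completion: P0=2  P1=14  P2=7
Turnaround (C−A): P0=2  P1=14  P2=5
Waiting = turnaround − burst: P0=0, P1=7, P2=0
Total waiting = 0 + 7 + 0 = 7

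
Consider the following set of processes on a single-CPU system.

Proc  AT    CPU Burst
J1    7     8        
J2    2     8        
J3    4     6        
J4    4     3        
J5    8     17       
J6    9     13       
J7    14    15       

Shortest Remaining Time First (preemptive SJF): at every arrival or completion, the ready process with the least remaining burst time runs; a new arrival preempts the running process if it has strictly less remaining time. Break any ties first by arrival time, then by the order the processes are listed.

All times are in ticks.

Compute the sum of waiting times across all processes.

115

Schedule: | idle 0-2 | J2 2-4 | J4 4-7 | J2 7-13 | J3 13-19 | J1 19-27 | J6 27-40 | J7 40-55 | J5 55-72 |
Completion: J1=27  J2=13  J3=19  J4=7  J5=72  J6=40  J7=55
Turnaround (C−A): J1=20  J2=11  J3=15  J4=3  J5=64  J6=31  J7=41
Waiting = turnaround − burst: J1=12, J2=3, J3=9, J4=0, J5=47, J6=18, J7=26
Total waiting = 12 + 3 + 9 + 0 + 47 + 18 + 26 = 115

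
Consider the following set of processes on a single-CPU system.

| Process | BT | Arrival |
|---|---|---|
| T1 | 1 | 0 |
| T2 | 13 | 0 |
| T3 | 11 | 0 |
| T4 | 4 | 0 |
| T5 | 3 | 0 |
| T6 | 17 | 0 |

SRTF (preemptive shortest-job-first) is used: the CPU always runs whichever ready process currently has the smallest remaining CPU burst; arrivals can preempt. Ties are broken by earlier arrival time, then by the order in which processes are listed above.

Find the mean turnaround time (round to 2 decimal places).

Timeline: | T1 0-1 | T5 1-4 | T4 4-8 | T3 8-19 | T2 19-32 | T6 32-49 |
Completion: T1=1  T2=32  T3=19  T4=8  T5=4  T6=49
Turnaround (C−A): T1=1  T2=32  T3=19  T4=8  T5=4  T6=49
Turnaround times: T1=1, T2=32, T3=19, T4=8, T5=4, T6=49
Average turnaround = (1+32+19+8+4+49) / 6 = 113/6 = 18.83

18.83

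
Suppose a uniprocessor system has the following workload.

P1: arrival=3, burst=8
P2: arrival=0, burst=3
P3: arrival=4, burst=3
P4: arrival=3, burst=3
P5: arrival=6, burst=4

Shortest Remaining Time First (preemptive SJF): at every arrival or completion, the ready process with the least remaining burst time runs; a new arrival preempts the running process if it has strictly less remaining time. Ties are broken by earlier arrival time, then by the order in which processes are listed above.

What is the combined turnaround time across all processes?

36

Schedule: | P2 0-3 | P4 3-6 | P3 6-9 | P5 9-13 | P1 13-21 |
Completion: P1=21  P2=3  P3=9  P4=6  P5=13
Turnaround = completion − arrival: P1=18, P2=3, P3=5, P4=3, P5=7
Total turnaround = 18 + 3 + 5 + 3 + 7 = 36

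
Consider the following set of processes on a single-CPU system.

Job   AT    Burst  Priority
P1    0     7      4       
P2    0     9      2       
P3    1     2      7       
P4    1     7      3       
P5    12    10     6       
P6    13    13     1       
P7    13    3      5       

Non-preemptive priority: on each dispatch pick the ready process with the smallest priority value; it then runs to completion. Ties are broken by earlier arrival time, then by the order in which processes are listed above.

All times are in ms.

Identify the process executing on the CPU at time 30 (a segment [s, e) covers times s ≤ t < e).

Timeline: | P2 0-9 | P4 9-16 | P6 16-29 | P1 29-36 | P7 36-39 | P5 39-49 | P3 49-51 |
Completion: P1=36  P2=9  P3=51  P4=16  P5=49  P6=29  P7=39
Turnaround (C−A): P1=36  P2=9  P3=50  P4=15  P5=37  P6=16  P7=26

P1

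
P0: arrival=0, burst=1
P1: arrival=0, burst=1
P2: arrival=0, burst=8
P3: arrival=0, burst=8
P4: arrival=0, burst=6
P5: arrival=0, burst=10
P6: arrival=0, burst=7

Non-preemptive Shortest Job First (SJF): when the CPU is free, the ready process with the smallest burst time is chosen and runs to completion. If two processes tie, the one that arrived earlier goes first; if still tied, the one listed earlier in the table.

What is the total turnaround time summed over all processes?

121

Schedule: | P0 0-1 | P1 1-2 | P4 2-8 | P6 8-15 | P2 15-23 | P3 23-31 | P5 31-41 |
Completion: P0=1  P1=2  P2=23  P3=31  P4=8  P5=41  P6=15
Turnaround = completion − arrival: P0=1, P1=2, P2=23, P3=31, P4=8, P5=41, P6=15
Total turnaround = 1 + 2 + 23 + 31 + 8 + 41 + 15 = 121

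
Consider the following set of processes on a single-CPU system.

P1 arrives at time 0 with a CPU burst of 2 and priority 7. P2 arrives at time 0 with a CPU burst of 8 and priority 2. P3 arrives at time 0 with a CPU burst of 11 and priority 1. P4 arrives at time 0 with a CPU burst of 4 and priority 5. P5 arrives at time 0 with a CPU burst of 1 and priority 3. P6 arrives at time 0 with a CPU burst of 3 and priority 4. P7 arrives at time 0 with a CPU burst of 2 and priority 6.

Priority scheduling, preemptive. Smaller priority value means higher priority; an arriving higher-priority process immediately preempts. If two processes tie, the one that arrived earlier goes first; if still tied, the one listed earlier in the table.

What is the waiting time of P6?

20

Timeline: | P3 0-11 | P2 11-19 | P5 19-20 | P6 20-23 | P4 23-27 | P7 27-29 | P1 29-31 |
Completion: P1=31  P2=19  P3=11  P4=27  P5=20  P6=23  P7=29
Turnaround (C−A): P1=31  P2=19  P3=11  P4=27  P5=20  P6=23  P7=29
Waiting(P6) = turnaround − burst = 23 − 3 = 20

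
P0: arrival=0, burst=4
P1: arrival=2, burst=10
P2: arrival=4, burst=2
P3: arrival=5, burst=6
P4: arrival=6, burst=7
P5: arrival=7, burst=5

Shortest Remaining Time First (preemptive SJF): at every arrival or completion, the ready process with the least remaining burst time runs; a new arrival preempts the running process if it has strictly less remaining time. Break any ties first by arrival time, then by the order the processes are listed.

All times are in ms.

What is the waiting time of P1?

22

Gantt: | P0 0-4 | P2 4-6 | P3 6-12 | P5 12-17 | P4 17-24 | P1 24-34 |
Completion: P0=4  P1=34  P2=6  P3=12  P4=24  P5=17
Turnaround (C−A): P0=4  P1=32  P2=2  P3=7  P4=18  P5=10
Waiting(P1) = turnaround − burst = 32 − 10 = 22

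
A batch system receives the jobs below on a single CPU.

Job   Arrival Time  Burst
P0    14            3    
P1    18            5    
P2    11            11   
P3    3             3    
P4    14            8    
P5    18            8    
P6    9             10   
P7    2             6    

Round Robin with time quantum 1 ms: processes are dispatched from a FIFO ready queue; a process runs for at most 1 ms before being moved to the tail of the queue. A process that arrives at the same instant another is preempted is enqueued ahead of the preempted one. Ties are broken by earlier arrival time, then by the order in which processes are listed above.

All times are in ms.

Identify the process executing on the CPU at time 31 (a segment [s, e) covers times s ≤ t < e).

Schedule: | idle 0-2 | P7 2-3 | P3 3-4 | P7 4-5 | P3 5-6 | P7 6-7 | P3 7-8 | P7 8-9 | P6 9-10 | P7 10-11 | P6 11-12 | P2 12-13 | P7 13-14 | P6 14-15 | P2 15-16 | P0 16-17 | P4 17-18 | P6 18-19 | P2 19-20 | P0 20-21 | P1 21-22 | P5 22-23 | P4 23-24 | P6 24-25 | P2 25-26 | P0 26-27 | P1 27-28 | P5 28-29 | P4 29-30 | P6 30-31 | P2 31-32 | P1 32-33 | P5 33-34 | P4 34-35 | P6 35-36 | P2 36-37 | P1 37-38 | P5 38-39 | P4 39-40 | P6 40-41 | P2 41-42 | P1 42-43 | P5 43-44 | P4 44-45 | P6 45-46 | P2 46-47 | P5 47-48 | P4 48-49 | P6 49-50 | P2 50-51 | P5 51-52 | P4 52-53 | P2 53-54 | P5 54-55 | P2 55-56 |
Completion: P0=27  P1=43  P2=56  P3=8  P4=53  P5=55  P6=50  P7=14

P2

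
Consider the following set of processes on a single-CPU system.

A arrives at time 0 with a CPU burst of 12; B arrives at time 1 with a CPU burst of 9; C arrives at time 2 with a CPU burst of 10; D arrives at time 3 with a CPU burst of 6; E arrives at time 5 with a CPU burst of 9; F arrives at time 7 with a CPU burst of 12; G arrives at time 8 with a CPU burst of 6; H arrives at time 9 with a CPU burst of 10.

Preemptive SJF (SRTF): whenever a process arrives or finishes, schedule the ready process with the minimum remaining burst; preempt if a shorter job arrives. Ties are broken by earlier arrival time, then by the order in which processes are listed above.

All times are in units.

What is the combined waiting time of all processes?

196

Gantt: | A 0-1 | B 1-3 | D 3-9 | G 9-15 | B 15-22 | E 22-31 | C 31-41 | H 41-51 | A 51-62 | F 62-74 |
Completion: A=62  B=22  C=41  D=9  E=31  F=74  G=15  H=51
Waiting = turnaround − burst: A=50, B=12, C=29, D=0, E=17, F=55, G=1, H=32
Total waiting = 50 + 12 + 29 + 0 + 17 + 55 + 1 + 32 = 196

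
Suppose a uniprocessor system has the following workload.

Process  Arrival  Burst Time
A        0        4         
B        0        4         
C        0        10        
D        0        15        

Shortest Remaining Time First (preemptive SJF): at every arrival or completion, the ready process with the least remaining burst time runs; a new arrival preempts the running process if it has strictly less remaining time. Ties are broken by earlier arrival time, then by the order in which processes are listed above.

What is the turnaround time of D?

33

Gantt: | A 0-4 | B 4-8 | C 8-18 | D 18-33 |
Completion: A=4  B=8  C=18  D=33
Turnaround(D) = completion − arrival = 33 − 0 = 33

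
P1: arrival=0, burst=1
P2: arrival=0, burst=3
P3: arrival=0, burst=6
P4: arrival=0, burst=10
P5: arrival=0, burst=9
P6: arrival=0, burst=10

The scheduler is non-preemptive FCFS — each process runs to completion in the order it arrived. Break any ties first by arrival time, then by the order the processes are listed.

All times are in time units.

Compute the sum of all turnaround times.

Timeline: | P1 0-1 | P2 1-4 | P3 4-10 | P4 10-20 | P5 20-29 | P6 29-39 |
Completion: P1=1  P2=4  P3=10  P4=20  P5=29  P6=39
Turnaround = completion − arrival: P1=1, P2=4, P3=10, P4=20, P5=29, P6=39
Total turnaround = 1 + 4 + 10 + 20 + 29 + 39 = 103

103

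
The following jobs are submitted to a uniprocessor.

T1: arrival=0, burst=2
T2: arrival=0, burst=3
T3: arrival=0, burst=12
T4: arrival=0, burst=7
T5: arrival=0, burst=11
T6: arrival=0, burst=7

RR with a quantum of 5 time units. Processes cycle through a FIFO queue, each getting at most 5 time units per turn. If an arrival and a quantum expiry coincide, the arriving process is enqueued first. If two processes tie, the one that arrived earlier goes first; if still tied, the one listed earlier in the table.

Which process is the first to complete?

T1

Timeline: | T1 0-2 | T2 2-5 | T3 5-10 | T4 10-15 | T5 15-20 | T6 20-25 | T3 25-30 | T4 30-32 | T5 32-37 | T6 37-39 | T3 39-41 | T5 41-42 |
Completion: T1=2  T2=5  T3=41  T4=32  T5=42  T6=39
Finish order: T1 → T2 → T4 → T6 → T3 → T5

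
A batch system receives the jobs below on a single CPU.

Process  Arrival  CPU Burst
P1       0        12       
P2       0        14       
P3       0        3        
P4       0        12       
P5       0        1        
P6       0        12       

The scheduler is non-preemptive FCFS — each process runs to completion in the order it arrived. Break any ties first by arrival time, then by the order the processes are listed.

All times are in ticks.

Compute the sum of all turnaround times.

204

Timeline: | P1 0-12 | P2 12-26 | P3 26-29 | P4 29-41 | P5 41-42 | P6 42-54 |
Completion: P1=12  P2=26  P3=29  P4=41  P5=42  P6=54
Turnaround = completion − arrival: P1=12, P2=26, P3=29, P4=41, P5=42, P6=54
Total turnaround = 12 + 26 + 29 + 41 + 42 + 54 = 204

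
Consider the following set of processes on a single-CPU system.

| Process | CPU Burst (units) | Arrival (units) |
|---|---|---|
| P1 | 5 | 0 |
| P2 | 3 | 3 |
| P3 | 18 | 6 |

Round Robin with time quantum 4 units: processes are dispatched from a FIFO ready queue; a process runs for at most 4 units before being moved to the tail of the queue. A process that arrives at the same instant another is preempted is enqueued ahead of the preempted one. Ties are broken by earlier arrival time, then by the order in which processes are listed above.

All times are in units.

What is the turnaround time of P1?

Timeline: | P1 0-4 | P2 4-7 | P1 7-8 | P3 8-26 |
Completion: P1=8  P2=7  P3=26
Turnaround (C−A): P1=8  P2=4  P3=20
Turnaround(P1) = completion − arrival = 8 − 0 = 8

8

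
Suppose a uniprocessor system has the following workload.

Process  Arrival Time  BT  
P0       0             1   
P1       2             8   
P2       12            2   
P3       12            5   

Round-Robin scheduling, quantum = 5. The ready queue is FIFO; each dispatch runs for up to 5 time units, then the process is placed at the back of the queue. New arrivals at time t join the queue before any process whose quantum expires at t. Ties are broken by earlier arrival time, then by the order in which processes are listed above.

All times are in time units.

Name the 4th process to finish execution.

P3

Gantt: | P0 0-1 | idle 1-2 | P1 2-10 | idle 10-12 | P2 12-14 | P3 14-19 |
Completion: P0=1  P1=10  P2=14  P3=19
Turnaround (C−A): P0=1  P1=8  P2=2  P3=7
Finish order: P0 → P1 → P2 → P3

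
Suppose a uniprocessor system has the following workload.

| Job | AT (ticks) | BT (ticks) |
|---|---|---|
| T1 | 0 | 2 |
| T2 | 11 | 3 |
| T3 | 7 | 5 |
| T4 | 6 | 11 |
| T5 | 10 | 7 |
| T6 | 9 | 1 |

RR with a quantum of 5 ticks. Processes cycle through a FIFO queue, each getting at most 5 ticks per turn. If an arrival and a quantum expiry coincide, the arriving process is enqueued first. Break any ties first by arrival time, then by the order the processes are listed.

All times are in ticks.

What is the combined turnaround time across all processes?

Timeline: | T1 0-2 | idle 2-6 | T4 6-11 | T3 11-16 | T6 16-17 | T5 17-22 | T2 22-25 | T4 25-30 | T5 30-32 | T4 32-33 |
Completion: T1=2  T2=25  T3=16  T4=33  T5=32  T6=17
Turnaround (C−A): T1=2  T2=14  T3=9  T4=27  T5=22  T6=8
Turnaround = completion − arrival: T1=2, T2=14, T3=9, T4=27, T5=22, T6=8
Total turnaround = 2 + 14 + 9 + 27 + 22 + 8 = 82

82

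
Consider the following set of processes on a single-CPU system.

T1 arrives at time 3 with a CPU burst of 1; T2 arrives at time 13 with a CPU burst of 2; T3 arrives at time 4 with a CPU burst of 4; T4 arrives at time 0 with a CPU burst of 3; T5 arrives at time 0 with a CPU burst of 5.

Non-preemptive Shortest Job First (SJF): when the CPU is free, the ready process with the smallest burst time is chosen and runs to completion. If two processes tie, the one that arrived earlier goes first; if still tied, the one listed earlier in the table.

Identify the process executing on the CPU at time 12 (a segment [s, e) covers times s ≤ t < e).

T5

Timeline: | T4 0-3 | T1 3-4 | T3 4-8 | T5 8-13 | T2 13-15 |
Completion: T1=4  T2=15  T3=8  T4=3  T5=13
Turnaround (C−A): T1=1  T2=2  T3=4  T4=3  T5=13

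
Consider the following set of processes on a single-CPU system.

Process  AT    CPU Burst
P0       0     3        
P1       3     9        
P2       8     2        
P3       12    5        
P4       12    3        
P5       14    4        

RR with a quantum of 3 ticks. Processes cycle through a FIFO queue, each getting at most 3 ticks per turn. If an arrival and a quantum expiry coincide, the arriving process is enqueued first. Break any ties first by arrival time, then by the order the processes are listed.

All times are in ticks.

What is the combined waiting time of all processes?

24

Timeline: | P0 0-3 | P1 3-9 | P2 9-11 | P1 11-14 | P3 14-17 | P4 17-20 | P5 20-23 | P3 23-25 | P5 25-26 |
Completion: P0=3  P1=14  P2=11  P3=25  P4=20  P5=26
Turnaround (C−A): P0=3  P1=11  P2=3  P3=13  P4=8  P5=12
Waiting = turnaround − burst: P0=0, P1=2, P2=1, P3=8, P4=5, P5=8
Total waiting = 0 + 2 + 1 + 8 + 5 + 8 = 24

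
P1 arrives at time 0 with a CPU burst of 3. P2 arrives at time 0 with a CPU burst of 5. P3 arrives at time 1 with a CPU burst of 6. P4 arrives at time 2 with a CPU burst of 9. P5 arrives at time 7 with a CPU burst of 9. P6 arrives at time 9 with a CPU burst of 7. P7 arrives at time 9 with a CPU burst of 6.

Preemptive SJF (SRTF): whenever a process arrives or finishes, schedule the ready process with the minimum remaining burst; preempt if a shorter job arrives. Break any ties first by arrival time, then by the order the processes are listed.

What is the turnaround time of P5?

Timeline: | P1 0-3 | P2 3-8 | P3 8-14 | P7 14-20 | P6 20-27 | P4 27-36 | P5 36-45 |
Completion: P1=3  P2=8  P3=14  P4=36  P5=45  P6=27  P7=20
Turnaround (C−A): P1=3  P2=8  P3=13  P4=34  P5=38  P6=18  P7=11
Turnaround(P5) = completion − arrival = 45 − 7 = 38

38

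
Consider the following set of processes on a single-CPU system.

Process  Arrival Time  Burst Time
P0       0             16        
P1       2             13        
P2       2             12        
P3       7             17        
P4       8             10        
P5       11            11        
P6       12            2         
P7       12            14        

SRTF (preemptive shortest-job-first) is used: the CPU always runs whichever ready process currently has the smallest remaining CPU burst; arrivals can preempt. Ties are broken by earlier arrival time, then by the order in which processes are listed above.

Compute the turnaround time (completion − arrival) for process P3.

88

Gantt: | P0 0-2 | P2 2-14 | P6 14-16 | P4 16-26 | P5 26-37 | P1 37-50 | P0 50-64 | P7 64-78 | P3 78-95 |
Completion: P0=64  P1=50  P2=14  P3=95  P4=26  P5=37  P6=16  P7=78
Turnaround (C−A): P0=64  P1=48  P2=12  P3=88  P4=18  P5=26  P6=4  P7=66
Turnaround(P3) = completion − arrival = 95 − 7 = 88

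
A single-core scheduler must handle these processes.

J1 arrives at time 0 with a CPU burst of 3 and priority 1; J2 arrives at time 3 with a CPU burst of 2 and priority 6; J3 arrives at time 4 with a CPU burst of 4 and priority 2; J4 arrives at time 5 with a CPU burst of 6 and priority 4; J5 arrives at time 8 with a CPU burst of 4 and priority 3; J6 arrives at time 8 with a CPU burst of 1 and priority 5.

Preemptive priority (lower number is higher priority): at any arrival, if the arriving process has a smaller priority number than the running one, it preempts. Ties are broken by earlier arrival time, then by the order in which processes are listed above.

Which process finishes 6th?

J2

Timeline: | J1 0-3 | J2 3-4 | J3 4-8 | J5 8-12 | J4 12-18 | J6 18-19 | J2 19-20 |
Completion: J1=3  J2=20  J3=8  J4=18  J5=12  J6=19
Finish order: J1 → J3 → J5 → J4 → J6 → J2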